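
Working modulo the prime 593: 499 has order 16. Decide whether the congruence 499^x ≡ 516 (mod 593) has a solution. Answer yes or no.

⟨499⟩ has order 16; its elements mod 593 are {1, 59, 77, 82, 94, 122, 201, 209, 384, 392, 471, 499, 511, 516, 534, 592}.
516 is in this set.

yes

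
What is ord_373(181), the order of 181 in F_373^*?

186

The order of 181 must divide p − 1 = 372 = 2^2 · 3 · 31.
Divisors: 1, 2, 3, 4, 6, 12, 31, 62, 93, 124, 186, 372.
Check each in increasing order: 181^1 ≡ 181;  181^2 ≡ 310;  181^3 ≡ 160;  181^4 ≡ 239;  181^6 ≡ 236;  181^12 ≡ 119;  181^31 ≡ 89;  181^62 ≡ 88;  181^93 ≡ 372;  181^124 ≡ 284;  181^186 ≡ 1.
Smallest exponent giving 1 is 186.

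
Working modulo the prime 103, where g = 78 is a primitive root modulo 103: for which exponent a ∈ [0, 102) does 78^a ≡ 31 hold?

Successive powers of 78 modulo 103:
  78^0=1  78^1=78  78^2=7  78^3=31
So 78^3 ≡ 31 (mod 103), giving a = 3.

3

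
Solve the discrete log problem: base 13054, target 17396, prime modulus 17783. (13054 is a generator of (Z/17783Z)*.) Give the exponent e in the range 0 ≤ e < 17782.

10308

Baby-step giant-step with m = ceil(sqrt(17782)) = 134.
Baby table (13054^j mod 17783 for j=0..133):
  0:1  1:13054  2:10210  3:15538  4:154  5:837  6:7436  7:9930
  8:5933  9:4417  10:7032  11:17665  12:6749  13:4464  14:15948  15:17394
  16:7932  17:11702  18:1938  19:11226  20:12284  21:6025  22:13924  23:3853
  24:6738  25:3134  26:10336  27:6523  28:6238  29:2495  30:9057  31:8694
  32:370  33:10787  34:7704  35:5151  36:3631  37:7379  38:12738  39:10802
  40:7901  41:16037  42:5522  43:9689  44:7510  45:15644  46:14587  47:16117
  48:645  49:8471  50:5740  51:10181  52:10415  53:6375  54:12593  55:2970
  56:3440  57:3685  58:975  59:12805  60:14053  61:16217  62:7886  63:15840
  64:12419  65:7798  66:5200  67:3089  68:9745  69:9431  70:565  71:13348
  72:6958  73:11951  74:15878  75:10547  76:4552  77:8805  78:8941  79:5985
  80:7471  81:4462  82:7623  83:14757  84:12422  85:11394  86:264  87:14137
  88:10207  89:11942  90:5090  91:7572  92:6974  93:7419  94:1408  95:10193
  96:7016  97:4414  98:3436  99:4818  100:13484  101:4002  102:13437  103:12869
  104:13708  105:11686  106:6470  107:7913  108:12638  109:3561  110:532  111:9358
  112:7905  113:14904  114:10796  115:709  116:8126  117:1209  118:8765  119:2488
  120:6594  121:8356  122:16085  123:9709  124:1845  125:6448  126:5253  127:1414
  128:17385  129:14927  130:8727  131:4360  132:9840  133:4751
Giant step factor: 13054^(-134) ≡ 10121 (mod 17783).
Scan 17396·10121^i mod 17783 for i = 0, 1, …:
  i=0: 17396   i=1: 13216   i=2: 13193   i=3: 11589
  i=4: 13384   i=5: 6353   i=6: 13168   i=7: 7526
  i=8: 6057   i=9: 4896     …   i=75: 12122
  i=76: 1845
Match at i=76, j=124: e = 76·134 + 124 = 10308.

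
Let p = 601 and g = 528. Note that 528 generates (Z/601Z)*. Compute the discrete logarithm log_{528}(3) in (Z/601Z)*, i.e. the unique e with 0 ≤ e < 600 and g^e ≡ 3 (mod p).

Baby-step giant-step with m = ceil(sqrt(600)) = 25.
Baby table (528^j mod 601 for j=0..24):
  0:1  1:528  2:521  3:431  4:390  5:378  6:52  7:411
  8:47  9:175  10:447  11:424  12:300  13:337  14:40  15:85
  16:406  17:412  18:575  19:95  20:277  21:213  22:77  23:389
  24:451
Giant step factor: 528^(-25) ≡ 214 (mod 601).
Scan 3·214^i mod 601 for i = 0, 1, …:
  i=0: 3   i=1: 41   i=2: 360   i=3: 112
  i=4: 529   i=5: 218   i=6: 375   i=7: 317
  i=8: 526   i=9: 177     …   i=20: 75
  i=21: 424
Match at i=21, j=11: e = 21·25 + 11 = 536.

536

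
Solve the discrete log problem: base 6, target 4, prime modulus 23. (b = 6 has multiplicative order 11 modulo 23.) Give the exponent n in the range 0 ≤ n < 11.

Successive powers of 6 modulo 23:
  6^0=1  6^1=6  6^2=13  6^3=9  6^4=8  6^5=2
  6^6=12  6^7=3  6^8=18  6^9=16  6^10=4
So 6^10 ≡ 4 (mod 23), giving n = 10.

10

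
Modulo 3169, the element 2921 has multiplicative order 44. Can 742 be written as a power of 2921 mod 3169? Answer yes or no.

no

742 ∈ ⟨2921⟩ iff 742^44 ≡ 1 (mod 3169), since |⟨2921⟩| = 44.
742^44 mod 3169 = 3036.
Since 3036 ≠ 1, 742 does not lie in the subgroup.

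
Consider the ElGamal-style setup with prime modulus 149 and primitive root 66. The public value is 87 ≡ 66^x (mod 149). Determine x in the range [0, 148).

119

Baby-step giant-step with m = ceil(sqrt(148)) = 13.
Baby table (66^j mod 149 for j=0..12):
  0:1  1:66  2:35  3:75  4:33  5:92  6:112  7:91
  8:46  9:56  10:120  11:23  12:28
Giant step factor: 66^(-13) ≡ 77 (mod 149).
Scan 87·77^i mod 149 for i = 0, 1, …:
  i=0: 87   i=1: 143   i=2: 134   i=3: 37
  i=4: 18   i=5: 45   i=6: 38   i=7: 95
  i=8: 14   i=9: 35
Match at i=9, j=2: x = 9·13 + 2 = 119.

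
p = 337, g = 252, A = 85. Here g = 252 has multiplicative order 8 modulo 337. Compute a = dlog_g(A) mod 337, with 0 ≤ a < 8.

Successive powers of 252 modulo 337:
  252^0=1  252^1=252  252^2=148  252^3=226  252^4=336  252^5=85
So 252^5 ≡ 85 (mod 337), giving a = 5.

5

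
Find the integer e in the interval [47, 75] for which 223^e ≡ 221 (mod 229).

63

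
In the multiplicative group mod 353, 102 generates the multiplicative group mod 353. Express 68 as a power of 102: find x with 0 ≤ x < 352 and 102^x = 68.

108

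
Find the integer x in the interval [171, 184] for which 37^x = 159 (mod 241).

172

Compute 37^171 mod 241 = 102, then multiply by 37 repeatedly:
  37^171=102  37^172=159
Found 159 at exponent 172.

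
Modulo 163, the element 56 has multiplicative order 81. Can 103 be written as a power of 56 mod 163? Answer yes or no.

no

103 ∈ ⟨56⟩ iff 103^81 ≡ 1 (mod 163), since |⟨56⟩| = 81.
103^81 mod 163 = 162.
Since 162 ≠ 1, 103 does not lie in the subgroup.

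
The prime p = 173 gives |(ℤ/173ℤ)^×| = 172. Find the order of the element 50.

The order of 50 must divide p − 1 = 172 = 2^2 · 43.
Divisors: 1, 2, 4, 43, 86, 172.
Check each in increasing order: 50^1 ≡ 50;  50^2 ≡ 78;  50^4 ≡ 29;  50^43 ≡ 93;  50^86 ≡ 172;  50^172 ≡ 1.
Smallest exponent giving 1 is 172.

172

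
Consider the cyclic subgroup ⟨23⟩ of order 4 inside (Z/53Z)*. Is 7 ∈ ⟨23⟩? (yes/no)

no

⟨23⟩ has order 4; its elements mod 53 are {1, 23, 30, 52}.
7 is not in this set.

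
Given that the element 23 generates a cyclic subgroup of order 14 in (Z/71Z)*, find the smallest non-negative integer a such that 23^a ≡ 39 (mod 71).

Successive powers of 23 modulo 71:
  23^0=1  23^1=23  23^2=32  23^3=26  23^4=30  23^5=51
  23^6=37  23^7=70  23^8=48  23^9=39
So 23^9 ≡ 39 (mod 71), giving a = 9.

9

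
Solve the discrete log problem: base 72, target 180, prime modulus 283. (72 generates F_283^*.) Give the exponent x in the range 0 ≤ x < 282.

239

Baby-step giant-step with m = ceil(sqrt(282)) = 17.
Baby table (72^j mod 283 for j=0..16):
  0:1  1:72  2:90  3:254  4:176  5:220  6:275  7:273
  8:129  9:232  10:7  11:221  12:64  13:80  14:100  15:125
  16:227
Giant step factor: 72^(-17) ≡ 190 (mod 283).
Scan 180·190^i mod 283 for i = 0, 1, …:
  i=0: 180   i=1: 240   i=2: 37   i=3: 238
  i=4: 223   i=5: 203   i=6: 82   i=7: 15
  i=8: 20   i=9: 121     …   i=13: 54
  i=14: 72
Match at i=14, j=1: x = 14·17 + 1 = 239.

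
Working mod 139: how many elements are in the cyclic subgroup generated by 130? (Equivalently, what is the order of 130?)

The order of 130 must divide p − 1 = 138 = 2 · 3 · 23.
Divisors: 1, 2, 3, 6, 23, 46, 69, 138.
Check each in increasing order: 130^1 ≡ 130;  130^2 ≡ 81;  130^3 ≡ 105;  130^6 ≡ 44;  130^23 ≡ 97;  130^46 ≡ 96;  130^69 ≡ 138;  130^138 ≡ 1.
Smallest exponent giving 1 is 138.

138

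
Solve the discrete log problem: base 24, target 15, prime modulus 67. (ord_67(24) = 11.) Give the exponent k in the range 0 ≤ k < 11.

Successive powers of 24 modulo 67:
  24^0=1  24^1=24  24^2=40  24^3=22  24^4=59  24^5=9
  24^6=15
So 24^6 ≡ 15 (mod 67), giving k = 6.

6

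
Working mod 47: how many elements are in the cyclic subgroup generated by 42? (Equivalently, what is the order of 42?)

23

The order of 42 must divide p − 1 = 46 = 2 · 23.
Divisors: 1, 2, 23, 46.
Check each in increasing order: 42^1 ≡ 42;  42^2 ≡ 25;  42^23 ≡ 1.
Smallest exponent giving 1 is 23.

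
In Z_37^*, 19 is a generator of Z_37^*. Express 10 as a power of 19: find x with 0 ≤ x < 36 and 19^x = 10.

12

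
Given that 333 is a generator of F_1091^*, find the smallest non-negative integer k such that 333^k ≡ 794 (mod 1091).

971

Baby-step giant-step with m = ceil(sqrt(1090)) = 34.
Baby table (333^j mod 1091 for j=0..33):
  0:1  1:333  2:698  3:51  4:618  5:686  6:419  7:970
  8:74  9:640  10:375  11:501  12:1001  13:578  14:458  15:865
  16:21  17:447  18:475  19:1071  20:977  21:223  22:71  23:732
  24:463  25:348  26:238  27:702  28:292  29:137  30:890  31:709
  32:441  33:659
Giant step factor: 333^(-34) ≡ 7 (mod 1091).
Scan 794·7^i mod 1091 for i = 0, 1, …:
  i=0: 794   i=1: 103   i=2: 721   i=3: 683
  i=4: 417   i=5: 737   i=6: 795   i=7: 110
  i=8: 770   i=9: 1026     …   i=27: 153
  i=28: 1071
Match at i=28, j=19: k = 28·34 + 19 = 971.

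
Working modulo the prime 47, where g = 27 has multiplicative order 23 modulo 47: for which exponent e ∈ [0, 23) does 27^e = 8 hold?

Successive powers of 27 modulo 47:
  27^0=1  27^1=27  27^2=24  27^3=37  27^4=12  27^5=42
  27^6=6  27^7=21  27^8=3  27^9=34  27^10=25  27^11=17
  27^12=36  27^13=32  27^14=18  27^15=16  27^16=9  27^17=8
So 27^17 ≡ 8 (mod 47), giving e = 17.

17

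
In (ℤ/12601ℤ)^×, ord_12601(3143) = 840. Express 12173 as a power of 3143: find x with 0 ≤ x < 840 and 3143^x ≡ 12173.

351

Baby-step giant-step with m = ceil(sqrt(840)) = 29.
Baby table (3143^j mod 12601 for j=0..28):
  0:1  1:3143  2:11866  3:8479  4:10983  5:5430  6:4736  7:3467
  8:9517  9:9758  10:11161  11:10440  12:12517  13:609  14:11336  15:6021
  16:9902  17:10117  18:5408  19:11196  20:7036  21:11994  22:7551  23:5110
  24:7056  25:11849  26:5452  27:10877  28:12499
Giant step factor: 3143^(-29) ≡ 213 (mod 12601).
Scan 12173·213^i mod 12601 for i = 0, 1, …:
  i=0: 12173   i=1: 9644   i=2: 209   i=3: 6714
  i=4: 6169   i=5: 3493   i=6: 550   i=7: 3741
  i=8: 2970   i=9: 2560   i=10: 3437   i=11: 1223
  i=12: 8479
Match at i=12, j=3: x = 12·29 + 3 = 351.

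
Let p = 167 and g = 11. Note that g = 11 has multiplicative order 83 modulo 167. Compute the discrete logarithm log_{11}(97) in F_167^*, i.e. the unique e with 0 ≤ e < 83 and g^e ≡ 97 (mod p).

62

Baby-step giant-step with m = ceil(sqrt(83)) = 10.
Baby table (11^j mod 167 for j=0..9):
  0:1  1:11  2:121  3:162  4:112  5:63  6:25  7:108
  8:19  9:42
Giant step factor: 11^(-10) ≡ 137 (mod 167).
Scan 97·137^i mod 167 for i = 0, 1, …:
  i=0: 97   i=1: 96   i=2: 126   i=3: 61
  i=4: 7   i=5: 124   i=6: 121
Match at i=6, j=2: e = 6·10 + 2 = 62.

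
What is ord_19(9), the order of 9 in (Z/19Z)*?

The order of 9 must divide p − 1 = 18 = 2 · 3^2.
Divisors: 1, 2, 3, 6, 9, 18.
Check each in increasing order: 9^1 ≡ 9;  9^2 ≡ 5;  9^3 ≡ 7;  9^6 ≡ 11;  9^9 ≡ 1.
Smallest exponent giving 1 is 9.

9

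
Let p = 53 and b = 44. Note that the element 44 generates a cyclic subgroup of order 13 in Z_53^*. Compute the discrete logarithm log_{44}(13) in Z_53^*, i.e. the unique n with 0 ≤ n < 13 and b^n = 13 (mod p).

3

Successive powers of 44 modulo 53:
  44^0=1  44^1=44  44^2=28  44^3=13
So 44^3 ≡ 13 (mod 53), giving n = 3.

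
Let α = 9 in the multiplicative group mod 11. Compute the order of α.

5

The order of 9 must divide p − 1 = 10 = 2 · 5.
Divisors: 1, 2, 5, 10.
Check each in increasing order: 9^1 ≡ 9;  9^2 ≡ 4;  9^5 ≡ 1.
Smallest exponent giving 1 is 5.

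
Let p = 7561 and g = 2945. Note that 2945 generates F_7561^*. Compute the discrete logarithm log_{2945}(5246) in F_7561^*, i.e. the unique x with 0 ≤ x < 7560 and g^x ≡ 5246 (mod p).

6038

Baby-step giant-step with m = ceil(sqrt(7560)) = 87.
Baby table (2945^j mod 7561 for j=0..86):
  0:1  1:2945  2:558  3:2573  4:1363  5:6705  6:4454  7:6256
  8:5324  9:5227  10:6880  11:5681  12:5613  13:1939  14:1800  15:739
  16:6348  17:4068  18:3636  19:1644  20:2540  21:2471  22:3413  23:2716
  24:6643  25:3328  26:1904  27:4579  28:3892  29:7025  30:1729  31:3352
  32:4535  33:2849  34:5156  35:1932  36:3868  37:4394  38:3459  39:2088
  40:2067  41:710  42:4114  43:3008  44:4629  45:7483  46:4681  47:1842
  48:3453  49:7101  50:6280  51:394  52:3497  53:583  54:588  55:191
  56:2981  57:724  58:7539  59:3259  60:2846  61:3882  62:258  63:3710
  64:305  65:6027  66:3848  67:5982  68:7421  69:3555  70:5051  71:2708
  72:5766  73:6425  74:4003  75:1236  76:3179  77:1637  78:4608  79:6126
  80:524  81:736  82:5074  83:2394  84:3478  85:5116  86:5108
Giant step factor: 2945^(-87) ≡ 4498 (mod 7561).
Scan 5246·4498^i mod 7561 for i = 0, 1, …:
  i=0: 5246   i=1: 6188   i=2: 1583   i=3: 5433
  i=4: 482   i=5: 5590   i=6: 3495   i=7: 1191
  i=8: 3930   i=9: 7083     …   i=68: 851
  i=69: 1932
Match at i=69, j=35: x = 69·87 + 35 = 6038.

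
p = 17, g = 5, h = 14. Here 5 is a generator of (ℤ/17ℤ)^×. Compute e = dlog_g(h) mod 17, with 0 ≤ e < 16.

5

Successive powers of 5 modulo 17:
  5^0=1  5^1=5  5^2=8  5^3=6  5^4=13  5^5=14
So 5^5 ≡ 14 (mod 17), giving e = 5.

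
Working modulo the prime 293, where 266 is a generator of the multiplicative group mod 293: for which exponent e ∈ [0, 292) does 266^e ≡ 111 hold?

151

Baby-step giant-step with m = ceil(sqrt(292)) = 18.
Baby table (266^j mod 293 for j=0..17):
  0:1  1:266  2:143  3:241  4:232  5:182  6:67  7:242
  8:205  9:32  10:15  11:181  12:94  13:99  14:257  15:93
  16:126  17:114
Giant step factor: 266^(-18) ≡ 97 (mod 293).
Scan 111·97^i mod 293 for i = 0, 1, …:
  i=0: 111   i=1: 219   i=2: 147   i=3: 195
  i=4: 163   i=5: 282   i=6: 105   i=7: 223
  i=8: 242
Match at i=8, j=7: e = 8·18 + 7 = 151.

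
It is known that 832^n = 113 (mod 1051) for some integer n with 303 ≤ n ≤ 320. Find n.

Compute 832^303 mod 1051 = 987, then multiply by 832 repeatedly:
  832^303=987  832^304=353  832^305=467  832^306=725  832^307=977
  832^308=441  832^309=113
Found 113 at exponent 309.

309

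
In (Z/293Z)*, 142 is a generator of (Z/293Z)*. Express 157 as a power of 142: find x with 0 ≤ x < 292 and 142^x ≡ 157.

247

Baby-step giant-step with m = ceil(sqrt(292)) = 18.
Baby table (142^j mod 293 for j=0..17):
  0:1  1:142  2:240  3:92  4:172  5:105  6:260  7:2
  8:284  9:187  10:184  11:51  12:210  13:227  14:4  15:275
  16:81  17:75
Giant step factor: 142^(-18) ≡ 158 (mod 293).
Scan 157·158^i mod 293 for i = 0, 1, …:
  i=0: 157   i=1: 194   i=2: 180   i=3: 19
  i=4: 72   i=5: 242   i=6: 146   i=7: 214
  i=8: 117   i=9: 27   i=10: 164   i=11: 128
  i=12: 7   i=13: 227
Match at i=13, j=13: x = 13·18 + 13 = 247.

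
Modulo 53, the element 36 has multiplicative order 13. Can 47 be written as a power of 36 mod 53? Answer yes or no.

47 ∈ ⟨36⟩ iff 47^13 ≡ 1 (mod 53), since |⟨36⟩| = 13.
47^13 mod 53 = 1.
Since 1 = 1, 47 lies in the subgroup.

yes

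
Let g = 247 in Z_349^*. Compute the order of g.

116

The order of 247 must divide p − 1 = 348 = 2^2 · 3 · 29.
Divisors: 1, 2, 3, 4, 6, 12, 29, 58, 87, 116, 174, 348.
Check each in increasing order: 247^1 ≡ 247;  247^2 ≡ 283;  247^3 ≡ 101;  247^4 ≡ 168;  247^6 ≡ 80;  247^12 ≡ 118;  247^29 ≡ 213;  247^58 ≡ 348;  247^87 ≡ 136;  247^116 ≡ 1.
Smallest exponent giving 1 is 116.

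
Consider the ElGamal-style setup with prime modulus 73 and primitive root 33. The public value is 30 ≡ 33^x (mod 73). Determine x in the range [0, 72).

Baby-step giant-step with m = ceil(sqrt(72)) = 9.
Baby table (33^j mod 73 for j=0..8):
  0:1  1:33  2:67  3:21  4:36  5:20  6:3  7:26
  8:55
Giant step factor: 33^(-9) ≡ 51 (mod 73).
Scan 30·51^i mod 73 for i = 0, 1, …:
  i=0: 30   i=1: 70   i=2: 66   i=3: 8
  i=4: 43   i=5: 3
Match at i=5, j=6: x = 5·9 + 6 = 51.

51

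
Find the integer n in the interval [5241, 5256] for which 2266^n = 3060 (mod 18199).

5256

Compute 2266^5241 mod 18199 = 4187, then multiply by 2266 repeatedly:
  2266^5241=4187  2266^5242=6063  2266^5243=16712  2266^5244=15472  2266^5245=8278
  2266^5246=12978  2266^5247=16763  2266^5248=3645  2266^5249=15423  2266^5250=6438
  2266^5251=11109  2266^5252=3777  2266^5253=5152  2266^5254=8873  2266^5255=14522
  2266^5256=3060
Found 3060 at exponent 5256.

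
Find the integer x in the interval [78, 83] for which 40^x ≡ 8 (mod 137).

78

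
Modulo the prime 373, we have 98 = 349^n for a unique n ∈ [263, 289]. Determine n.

271

Compute 349^263 mod 373 = 78, then multiply by 349 repeatedly:
  349^263=78  349^264=366  349^265=168  349^266=71  349^267=161
  349^268=239  349^269=232  349^270=27  349^271=98
Found 98 at exponent 271.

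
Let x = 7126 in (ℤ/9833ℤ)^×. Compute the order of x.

2458

The order of 7126 must divide p − 1 = 9832 = 2^3 · 1229.
Divisors: 1, 2, 4, 8, 1229, 2458, 4916, 9832.
Check each in increasing order: 7126^1 ≡ 7126;  7126^2 ≡ 2264;  7126^4 ≡ 2703;  7126^8 ≡ 290;  7126^1229 ≡ 9832;  7126^2458 ≡ 1.
Smallest exponent giving 1 is 2458.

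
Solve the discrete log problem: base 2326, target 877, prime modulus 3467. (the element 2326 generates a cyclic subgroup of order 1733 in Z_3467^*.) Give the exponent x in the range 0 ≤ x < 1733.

Baby-step giant-step with m = ceil(sqrt(1733)) = 42.
Baby table (2326^j mod 3467 for j=0..41):
  0:1  1:2326  2:1756  3:330  4:1373  5:491  6:1423  7:2380
  8:2548  9:1545  10:1858  11:1826  12:201  13:2948  14:2789  15:457
  16:2080  17:1615  18:1729  19:3401  20:2499  21:1982  22:2489  23:2991
  24:2264  25:3158  26:2402  27:1715  28:2040  29:2184  30:829  31:602
  32:3051  33:3144  34:1041  35:1400  36:887  37:297  38:889  39:1482
  40:934  41:2142
Giant step factor: 2326^(-42) ≡ 2409 (mod 3467).
Scan 877·2409^i mod 3467 for i = 0, 1, …:
  i=0: 877   i=1: 1290   i=2: 1178   i=3: 1796
  i=4: 3215   i=5: 3124   i=6: 2326
Match at i=6, j=1: x = 6·42 + 1 = 253.

253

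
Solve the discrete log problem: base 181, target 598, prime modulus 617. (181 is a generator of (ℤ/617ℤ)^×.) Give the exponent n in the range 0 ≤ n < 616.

102

Baby-step giant-step with m = ceil(sqrt(616)) = 25.
Baby table (181^j mod 617 for j=0..24):
  0:1  1:181  2:60  3:371  4:515  5:48  6:50  7:412
  8:532  9:40  10:453  11:549  12:32  13:239  14:69  15:149
  16:438  17:302  18:366  19:227  20:365  21:46  22:305  23:292
  24:407
Giant step factor: 181^(-25) ≡ 220 (mod 617).
Scan 598·220^i mod 617 for i = 0, 1, …:
  i=0: 598   i=1: 139   i=2: 347   i=3: 449
  i=4: 60
Match at i=4, j=2: n = 4·25 + 2 = 102.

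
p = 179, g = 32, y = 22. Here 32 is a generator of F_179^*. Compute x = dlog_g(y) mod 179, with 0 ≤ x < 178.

110

Baby-step giant-step with m = ceil(sqrt(178)) = 14.
Baby table (32^j mod 179 for j=0..13):
  0:1  1:32  2:129  3:11  4:173  5:166  6:121  7:113
  8:36  9:78  10:169  11:38  12:142  13:69
Giant step factor: 32^(-14) ≡ 3 (mod 179).
Scan 22·3^i mod 179 for i = 0, 1, …:
  i=0: 22   i=1: 66   i=2: 19   i=3: 57
  i=4: 171   i=5: 155   i=6: 107   i=7: 142
Match at i=7, j=12: x = 7·14 + 12 = 110.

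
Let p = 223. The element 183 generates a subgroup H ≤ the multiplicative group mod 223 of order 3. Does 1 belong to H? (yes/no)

⟨183⟩ has order 3; its elements mod 223 are {1, 39, 183}.
1 is in this set.

yes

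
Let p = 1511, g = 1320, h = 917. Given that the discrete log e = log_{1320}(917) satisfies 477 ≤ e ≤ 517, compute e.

Compute 1320^477 mod 1511 = 1309, then multiply by 1320 repeatedly:
  1320^477=1309  1320^478=807  1320^479=1496  1320^480=1354  1320^481=1278
  1320^482=684  1320^483=813  1320^484=350  1320^485=1145  1320^486=400
  1320^487=661  1320^488=673  1320^489=1403  1320^490=985  1320^491=740
  1320^492=694  1320^493=414  1320^494=1009  1320^495=689  1320^496=1369
  1320^497=1435  1320^498=917
Found 917 at exponent 498.

498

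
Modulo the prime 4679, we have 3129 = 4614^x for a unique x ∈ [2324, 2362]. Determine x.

2331

Compute 4614^2324 mod 4679 = 875, then multiply by 4614 repeatedly:
  4614^2324=875  4614^2325=3952  4614^2326=465  4614^2327=2528  4614^2328=4124
  4614^2329=3322  4614^2330=3983  4614^2331=3129
Found 3129 at exponent 2331.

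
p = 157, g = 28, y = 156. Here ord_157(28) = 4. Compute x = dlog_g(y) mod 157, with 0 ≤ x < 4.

2

Successive powers of 28 modulo 157:
  28^0=1  28^1=28  28^2=156
So 28^2 ≡ 156 (mod 157), giving x = 2.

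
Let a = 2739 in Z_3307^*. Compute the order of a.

The order of 2739 must divide p − 1 = 3306 = 2 · 3 · 19 · 29.
Divisors: 1, 2, 3, 6, 19, 29, 38, 57, 58, 87, 114, 174, 551, 1102, 1653, 3306.
Check each in increasing order: 2739^1 ≡ 2739;  2739^2 ≡ 1845;  2739^3 ≡ 359;  2739^6 ≡ 3215;  2739^19 ≡ 69;  2739^29 ≡ 822;  2739^38 ≡ 1454;  2739^57 ≡ 1116;  2739^58 ≡ 1056;  2739^87 ≡ 1598;  2739^114 ≡ 2024;  2739^174 ≡ 600;  2739^551 ≡ 57;  2739^1102 ≡ 3249;  2739^1653 ≡ 1.
Smallest exponent giving 1 is 1653.

1653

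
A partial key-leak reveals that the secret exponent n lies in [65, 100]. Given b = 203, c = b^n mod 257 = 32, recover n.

80

Compute 203^65 mod 257 = 164, then multiply by 203 repeatedly:
  203^65=164  203^66=139  203^67=204  203^68=35  203^69=166
  203^70=31  203^71=125  203^72=189  203^73=74  203^74=116
  203^75=161  203^76=44  203^77=194  203^78=61  203^79=47
  203^80=32
Found 32 at exponent 80.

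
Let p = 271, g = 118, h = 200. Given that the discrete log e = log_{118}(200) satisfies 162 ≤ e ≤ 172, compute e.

164

Compute 118^162 mod 271 = 244, then multiply by 118 repeatedly:
  118^162=244  118^163=66  118^164=200
Found 200 at exponent 164.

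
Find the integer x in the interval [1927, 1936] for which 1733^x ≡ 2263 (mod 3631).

Compute 1733^1927 mod 3631 = 733, then multiply by 1733 repeatedly:
  1733^1927=733  1733^1928=3070  1733^1929=895  1733^1930=598  1733^1931=1499
  1733^1932=1602  1733^1933=2182  1733^1934=1535  1733^1935=2263
Found 2263 at exponent 1935.

1935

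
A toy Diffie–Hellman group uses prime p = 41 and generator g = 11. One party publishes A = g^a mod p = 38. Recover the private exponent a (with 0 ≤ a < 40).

25

Successive powers of 11 modulo 41:
  11^0=1  11^1=11  11^2=39  11^3=19  11^4=4  11^5=3
  11^6=33  11^7=35  11^8=16  11^9=12  11^10=9  11^11=17
  11^12=23  11^13=7  11^14=36  11^15=27  11^16=10  11^17=28
  11^18=21  11^19=26  11^20=40  11^21=30  11^22=2  11^23=22
  11^24=37  11^25=38
So 11^25 ≡ 38 (mod 41), giving a = 25.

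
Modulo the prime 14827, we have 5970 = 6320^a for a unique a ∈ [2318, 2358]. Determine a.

2357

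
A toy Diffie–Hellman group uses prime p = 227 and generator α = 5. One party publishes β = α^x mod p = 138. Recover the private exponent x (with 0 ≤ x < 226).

Baby-step giant-step with m = ceil(sqrt(226)) = 16.
Baby table (5^j mod 227 for j=0..15):
  0:1  1:5  2:25  3:125  4:171  5:174  6:189  7:37
  8:185  9:17  10:85  11:198  12:82  13:183  14:7  15:35
Giant step factor: 5^(-16) ≡ 48 (mod 227).
Scan 138·48^i mod 227 for i = 0, 1, …:
  i=0: 138   i=1: 41   i=2: 152   i=3: 32
  i=4: 174
Match at i=4, j=5: x = 4·16 + 5 = 69.

69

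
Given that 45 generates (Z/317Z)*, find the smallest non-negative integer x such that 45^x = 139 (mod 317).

295

Baby-step giant-step with m = ceil(sqrt(316)) = 18.
Baby table (45^j mod 317 for j=0..17):
  0:1  1:45  2:123  3:146  4:230  5:206  6:77  7:295
  8:278  9:147  10:275  11:12  12:223  13:208  14:167  15:224
  16:253  17:290
Giant step factor: 45^(-18) ≡ 6 (mod 317).
Scan 139·6^i mod 317 for i = 0, 1, …:
  i=0: 139   i=1: 200   i=2: 249   i=3: 226
  i=4: 88   i=5: 211   i=6: 315   i=7: 305
  i=8: 245   i=9: 202     …   i=15: 102
  i=16: 295
Match at i=16, j=7: x = 16·18 + 7 = 295.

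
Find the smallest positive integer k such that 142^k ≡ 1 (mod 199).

198

The order of 142 must divide p − 1 = 198 = 2 · 3^2 · 11.
Divisors: 1, 2, 3, 6, 9, 11, 18, 22, 33, 66, 99, 198.
Check each in increasing order: 142^1 ≡ 142;  142^2 ≡ 65;  142^3 ≡ 76;  142^6 ≡ 5;  142^9 ≡ 181;  142^11 ≡ 24;  142^18 ≡ 125;  142^22 ≡ 178;  142^33 ≡ 93;  142^66 ≡ 92;  142^99 ≡ 198;  142^198 ≡ 1.
Smallest exponent giving 1 is 198.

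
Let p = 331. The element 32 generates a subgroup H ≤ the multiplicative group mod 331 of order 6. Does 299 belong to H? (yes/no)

yes

⟨32⟩ has order 6; its elements mod 331 are {1, 31, 32, 299, 300, 330}.
299 is in this set.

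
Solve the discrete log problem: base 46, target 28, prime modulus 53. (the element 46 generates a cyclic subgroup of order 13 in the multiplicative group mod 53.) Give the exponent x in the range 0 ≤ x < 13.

Successive powers of 46 modulo 53:
  46^0=1  46^1=46  46^2=49  46^3=28
So 46^3 ≡ 28 (mod 53), giving x = 3.

3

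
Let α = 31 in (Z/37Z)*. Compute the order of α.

The order of 31 must divide p − 1 = 36 = 2^2 · 3^2.
Divisors: 1, 2, 3, 4, 6, 9, 12, 18, 36.
Check each in increasing order: 31^1 ≡ 31;  31^2 ≡ 36;  31^3 ≡ 6;  31^4 ≡ 1.
Smallest exponent giving 1 is 4.

4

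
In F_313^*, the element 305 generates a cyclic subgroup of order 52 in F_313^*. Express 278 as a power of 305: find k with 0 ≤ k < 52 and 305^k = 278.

Baby-step giant-step with m = ceil(sqrt(52)) = 8.
Baby table (305^j mod 313 for j=0..7):
  0:1  1:305  2:64  3:114  4:27  5:97  6:163  7:261
Giant step factor: 305^(-8) ≡ 234 (mod 313).
Scan 278·234^i mod 313 for i = 0, 1, …:
  i=0: 278   i=1: 261
Match at i=1, j=7: k = 1·8 + 7 = 15.

15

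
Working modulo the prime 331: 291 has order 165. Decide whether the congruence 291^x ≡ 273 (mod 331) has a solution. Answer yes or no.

273 ∈ ⟨291⟩ iff 273^165 ≡ 1 (mod 331), since |⟨291⟩| = 165.
273^165 mod 331 = 330.
Since 330 ≠ 1, 273 does not lie in the subgroup.

no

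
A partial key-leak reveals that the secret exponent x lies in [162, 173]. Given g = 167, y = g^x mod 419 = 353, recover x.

Compute 167^162 mod 419 = 110, then multiply by 167 repeatedly:
  167^162=110  167^163=353
Found 353 at exponent 163.

163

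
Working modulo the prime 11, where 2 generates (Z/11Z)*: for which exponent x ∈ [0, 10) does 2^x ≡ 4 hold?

2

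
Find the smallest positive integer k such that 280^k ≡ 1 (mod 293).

292

The order of 280 must divide p − 1 = 292 = 2^2 · 73.
Divisors: 1, 2, 4, 73, 146, 292.
Check each in increasing order: 280^1 ≡ 280;  280^2 ≡ 169;  280^4 ≡ 140;  280^73 ≡ 138;  280^146 ≡ 292;  280^292 ≡ 1.
Smallest exponent giving 1 is 292.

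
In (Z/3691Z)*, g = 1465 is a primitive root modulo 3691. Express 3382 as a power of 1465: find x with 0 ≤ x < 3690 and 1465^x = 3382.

2894

Baby-step giant-step with m = ceil(sqrt(3690)) = 61.
Baby table (1465^j mod 3691 for j=0..60):
  0:1  1:1465  2:1754  3:674  4:1913  5:1076  6:283  7:1203
  8:1788  9:2501  10:2493  11:1846  12:2578  13:877  14:337  15:2802
  16:538  17:1987  18:2447  19:894  20:3096  21:3092  22:923  23:1289
  24:2284  25:2014  26:1401  27:269  28:2839  29:3069  30:447  31:1548
  32:1546  33:2307  34:2490  35:1142  36:1007  37:2546  38:1980  39:3265
  40:3380  41:2069  42:774  43:773  44:2999  45:1245  46:571  47:2349
  48:1273  49:990  50:3478  51:1690  52:2880  53:387  54:2232  55:3345
  56:2468  57:2131  58:3020  59:2482  60:495
Giant step factor: 1465^(-61) ≡ 2426 (mod 3691).
Scan 3382·2426^i mod 3691 for i = 0, 1, …:
  i=0: 3382   i=1: 3330   i=2: 2672   i=3: 876
  i=4: 2851   i=5: 3283   i=6: 3071   i=7: 1808
  i=8: 1300   i=9: 1686     …   i=46: 2725
  i=47: 269
Match at i=47, j=27: x = 47·61 + 27 = 2894.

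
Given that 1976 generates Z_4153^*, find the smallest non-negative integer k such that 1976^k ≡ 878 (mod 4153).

Baby-step giant-step with m = ceil(sqrt(4152)) = 65.
Baby table (1976^j mod 4153 for j=0..64):
  0:1  1:1976  2:756  3:2929  4:2575  5:775  6:3096  7:327
  8:2437  9:2185  10:2593  11:3119  12:92  13:3213  14:3104  15:3676
  16:179  17:699  18:2428  19:1013  20:4095  21:1676  22:1835  23:391
  24:158  25:733  26:3164  27:1799  28:4009  29:2013  30:3267  31:1830
  32:2970  33:531  34:2700  35:2748  36:2077  37:988  38:378  39:3541
  40:3364  41:2464  42:1548  43:2240  44:3295  45:3169  46:3373  47:3636
  48:46  49:3683  50:1552  51:1838  52:2166  53:2426  54:1214  55:2583
  56:4124  57:838  58:2994  59:2272  60:79  61:2443  62:1582  63:2976
  64:4081
Giant step factor: 1976^(-65) ≡ 1308 (mod 4153).
Scan 878·1308^i mod 4153 for i = 0, 1, …:
  i=0: 878   i=1: 2196   i=2: 2645   i=3: 211
  i=4: 1890   i=5: 1085   i=6: 3007   i=7: 265
  i=8: 1921   i=9: 103     …   i=26: 1213
  i=27: 158
Match at i=27, j=24: k = 27·65 + 24 = 1779.

1779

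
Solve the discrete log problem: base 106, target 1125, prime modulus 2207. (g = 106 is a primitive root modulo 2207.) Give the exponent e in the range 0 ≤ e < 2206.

Baby-step giant-step with m = ceil(sqrt(2206)) = 47.
Baby table (106^j mod 2207 for j=0..46):
  0:1  1:106  2:201  3:1443  4:675  5:926  6:1048  7:738
  8:983  9:469  10:1160  11:1575  12:1425  13:974  14:1722  15:1558
  16:1830  17:1971  18:1468  19:1118  20:1537  21:1811  22:2164  23:2063
  24:185  25:1954  26:1873  27:2115  28:1283  29:1371  30:1871  31:1903
  32:881  33:692  34:521  35:51  36:992  37:1423  38:762  39:1320
  40:879  41:480  42:119  43:1579  44:1849  45:1778  46:873
Giant step factor: 106^(-47) ≡ 1344 (mod 2207).
Scan 1125·1344^i mod 2207 for i = 0, 1, …:
  i=0: 1125   i=1: 205   i=2: 1852   i=3: 1799
  i=4: 1191   i=5: 629   i=6: 95   i=7: 1881
  i=8: 1049   i=9: 1790     …   i=35: 394
  i=36: 2063
Match at i=36, j=23: e = 36·47 + 23 = 1715.

1715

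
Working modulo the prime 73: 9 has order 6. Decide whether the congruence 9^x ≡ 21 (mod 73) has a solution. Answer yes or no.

no

21 ∈ ⟨9⟩ iff 21^6 ≡ 1 (mod 73), since |⟨9⟩| = 6.
21^6 mod 73 = 27.
Since 27 ≠ 1, 21 does not lie in the subgroup.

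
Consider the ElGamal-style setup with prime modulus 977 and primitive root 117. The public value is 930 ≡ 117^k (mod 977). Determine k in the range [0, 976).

92

Baby-step giant-step with m = ceil(sqrt(976)) = 32.
Baby table (117^j mod 977 for j=0..31):
  0:1  1:117  2:11  3:310  4:121  5:479  6:354  7:384
  8:963  9:316  10:823  11:545  12:260  13:133  14:906  15:486
  16:196  17:461  18:202  19:186  20:268  21:92  22:17  23:35
  24:187  25:385  26:103  27:327  28:156  29:666  30:739  31:487
Giant step factor: 117^(-32) ≡ 437 (mod 977).
Scan 930·437^i mod 977 for i = 0, 1, …:
  i=0: 930   i=1: 955   i=2: 156
Match at i=2, j=28: k = 2·32 + 28 = 92.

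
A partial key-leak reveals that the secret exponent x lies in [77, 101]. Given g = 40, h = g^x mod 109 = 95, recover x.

85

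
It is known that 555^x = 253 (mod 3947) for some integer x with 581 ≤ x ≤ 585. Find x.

Compute 555^581 mod 3947 = 3750, then multiply by 555 repeatedly:
  555^581=3750  555^582=1181  555^583=253
Found 253 at exponent 583.

583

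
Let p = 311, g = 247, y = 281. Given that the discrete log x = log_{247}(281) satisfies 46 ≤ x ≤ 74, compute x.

71

Compute 247^46 mod 311 = 27, then multiply by 247 repeatedly:
  247^46=27  247^47=138  247^48=187  247^49=161  247^50=270
  247^51=136  247^52=4  247^53=55  247^54=212  247^55=116
  247^56=40  247^57=239  247^58=254  247^59=227  247^60=89
  247^61=213  247^62=52  247^63=93  247^64=268  247^65=264
  247^66=209  247^67=308  247^68=192  247^69=152  247^70=224
  247^71=281
Found 281 at exponent 71.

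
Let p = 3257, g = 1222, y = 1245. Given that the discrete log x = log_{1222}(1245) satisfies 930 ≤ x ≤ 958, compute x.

Compute 1222^930 mod 3257 = 2896, then multiply by 1222 repeatedly:
  1222^930=2896  1222^931=1810  1222^932=317  1222^933=3048  1222^934=1905
  1222^935=2412  1222^936=3136  1222^937=1960  1222^938=1225  1222^939=1987
  1222^940=1649  1222^941=2252  1222^942=3036  1222^943=269  1222^944=3018
  1222^945=1072  1222^946=670  1222^947=1233  1222^948=1992  1222^949=1245
Found 1245 at exponent 949.

949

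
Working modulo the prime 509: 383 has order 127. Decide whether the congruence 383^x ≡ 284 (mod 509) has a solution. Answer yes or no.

284 ∈ ⟨383⟩ iff 284^127 ≡ 1 (mod 509), since |⟨383⟩| = 127.
284^127 mod 509 = 1.
Since 1 = 1, 284 lies in the subgroup.

yes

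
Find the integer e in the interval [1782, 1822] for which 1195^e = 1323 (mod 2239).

Compute 1195^1782 mod 2239 = 552, then multiply by 1195 repeatedly:
  1195^1782=552  1195^1783=1374  1195^1784=743  1195^1785=1241  1195^1786=777
  1195^1787=1569  1195^1788=912  1195^1789=1686  1195^1790=1909  1195^1791=1953
  1195^1792=797  1195^1793=840  1195^1794=728  1195^1795=1228  1195^1796=915
  1195^1797=793  1195^1798=538  1195^1799=317  1195^1800=424  1195^1801=666
  1195^1802=1025  1195^1803=142  1195^1804=1765  1195^1805=37  1195^1806=1674
  1195^1807=1003  1195^1808=720  1195^1809=624  1195^1810=93  1195^1811=1424
  1195^1812=40  1195^1813=781  1195^1814=1871  1195^1815=1323
Found 1323 at exponent 1815.

1815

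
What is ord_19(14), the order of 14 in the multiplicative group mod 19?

18

The order of 14 must divide p − 1 = 18 = 2 · 3^2.
Divisors: 1, 2, 3, 6, 9, 18.
Check each in increasing order: 14^1 ≡ 14;  14^2 ≡ 6;  14^3 ≡ 8;  14^6 ≡ 7;  14^9 ≡ 18;  14^18 ≡ 1.
Smallest exponent giving 1 is 18.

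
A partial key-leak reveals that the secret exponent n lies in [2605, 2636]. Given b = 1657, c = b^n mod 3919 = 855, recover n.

2631

Compute 1657^2605 mod 3919 = 1246, then multiply by 1657 repeatedly:
  1657^2605=1246  1657^2606=3228  1657^2607=3280  1657^2608=3226  1657^2609=3885
  1657^2610=2447  1657^2611=2433  1657^2612=2749  1657^2613=1215  1657^2614=2808
  1657^2615=1003  1657^2616=315  1657^2617=728  1657^2618=3163  1657^2619=1388
  1657^2620=3382  1657^2621=3723  1657^2622=505  1657^2623=2038  1657^2624=2707
  1657^2625=2163  1657^2626=2125  1657^2627=1863  1657^2628=2738  1657^2629=2583
  1657^2630=483  1657^2631=855
Found 855 at exponent 2631.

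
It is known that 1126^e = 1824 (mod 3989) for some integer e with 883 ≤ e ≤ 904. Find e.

895

Compute 1126^883 mod 3989 = 211, then multiply by 1126 repeatedly:
  1126^883=211  1126^884=2235  1126^885=3540  1126^886=1029  1126^887=1844
  1126^888=2064  1126^889=2466  1126^890=372  1126^891=27  1126^892=2479
  1126^893=3043  1126^894=3856  1126^895=1824
Found 1824 at exponent 895.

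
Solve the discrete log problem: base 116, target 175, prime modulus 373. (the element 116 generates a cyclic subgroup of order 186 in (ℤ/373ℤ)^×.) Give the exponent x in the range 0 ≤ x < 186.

Baby-step giant-step with m = ceil(sqrt(186)) = 14.
Baby table (116^j mod 373 for j=0..13):
  0:1  1:116  2:28  3:264  4:38  5:305  6:318  7:334
  8:325  9:27  10:148  11:10  12:41  13:280
Giant step factor: 116^(-14) ≡ 283 (mod 373).
Scan 175·283^i mod 373 for i = 0, 1, …:
  i=0: 175   i=1: 289   i=2: 100   i=3: 325
Match at i=3, j=8: x = 3·14 + 8 = 50.

50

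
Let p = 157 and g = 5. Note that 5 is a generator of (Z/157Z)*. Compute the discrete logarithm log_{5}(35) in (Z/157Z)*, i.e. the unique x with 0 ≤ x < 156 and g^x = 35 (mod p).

148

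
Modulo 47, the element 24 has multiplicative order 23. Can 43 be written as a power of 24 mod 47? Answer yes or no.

⟨24⟩ has order 23; its elements mod 47 are {1, 2, 3, 4, 6, 7, 8, 9, 12, 14, 16, 17, 18, 21, 24, 25, 27, 28, 32, 34, 36, 37, 42}.
43 is not in this set.

no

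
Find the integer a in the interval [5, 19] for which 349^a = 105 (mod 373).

Compute 349^5 mod 373 = 180, then multiply by 349 repeatedly:
  349^5=180  349^6=156  349^7=359  349^8=336  349^9=142
  349^10=322  349^11=105
Found 105 at exponent 11.

11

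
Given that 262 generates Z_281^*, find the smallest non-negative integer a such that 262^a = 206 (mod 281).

193

Baby-step giant-step with m = ceil(sqrt(280)) = 17.
Baby table (262^j mod 281 for j=0..16):
  0:1  1:262  2:80  3:166  4:218  5:73  6:18  7:220
  8:35  9:178  10:271  11:190  12:43  13:26  14:68  15:113
  16:101
Giant step factor: 262^(-17) ≡ 41 (mod 281).
Scan 206·41^i mod 281 for i = 0, 1, …:
  i=0: 206   i=1: 16   i=2: 94   i=3: 201
  i=4: 92   i=5: 119   i=6: 102   i=7: 248
  i=8: 52   i=9: 165   i=10: 21   i=11: 18
Match at i=11, j=6: a = 11·17 + 6 = 193.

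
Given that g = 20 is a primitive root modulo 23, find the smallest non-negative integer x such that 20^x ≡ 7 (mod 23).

17

Successive powers of 20 modulo 23:
  20^0=1  20^1=20  20^2=9  20^3=19  20^4=12  20^5=10
  20^6=16  20^7=21  20^8=6  20^9=5  20^10=8  20^11=22
  20^12=3  20^13=14  20^14=4  20^15=11  20^16=13  20^17=7
So 20^17 ≡ 7 (mod 23), giving x = 17.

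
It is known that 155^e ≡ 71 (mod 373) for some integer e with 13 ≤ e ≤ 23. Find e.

14

Compute 155^13 mod 373 = 128, then multiply by 155 repeatedly:
  155^13=128  155^14=71
Found 71 at exponent 14.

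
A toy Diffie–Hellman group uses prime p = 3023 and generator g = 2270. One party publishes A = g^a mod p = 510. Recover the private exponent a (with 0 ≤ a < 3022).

Baby-step giant-step with m = ceil(sqrt(3022)) = 55.
Baby table (2270^j mod 3023 for j=0..54):
  0:1  1:2270  2:1708  3:1674  4:69  5:2457  6:2978  7:632
  8:1738  9:245  10:2941  11:1286  12:2025  13:1790  14:388  15:1067
  16:667  17:2590  18:2588  19:1071  20:678  21:353  22:215  23:1347
  24:1437  25:173  26:2743  27:2253  28:2417  29:2868  30:1841  31:1284
  32:508  33:1397  34:63  35:929  36:1799  37:2680  38:1324  39:618
  40:188  41:517  42:666  43:320  44:880  45:2420  46:609  47:919
  48:260  49:715  50:2722  51:2951  52:2825  53:967  54:392
Giant step factor: 2270^(-55) ≡ 788 (mod 3023).
Scan 510·788^i mod 3023 for i = 0, 1, …:
  i=0: 510   i=1: 2844   i=2: 1029   i=3: 688
  i=4: 1027   i=5: 2135   i=6: 1592   i=7: 2974
  i=8: 687   i=9: 239     …   i=52: 946
  i=53: 1790
Match at i=53, j=13: a = 53·55 + 13 = 2928.

2928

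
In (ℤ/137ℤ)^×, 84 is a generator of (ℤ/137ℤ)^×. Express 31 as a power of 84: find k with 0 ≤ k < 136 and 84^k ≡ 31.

135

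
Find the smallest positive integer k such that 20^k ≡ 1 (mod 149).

74

The order of 20 must divide p − 1 = 148 = 2^2 · 37.
Divisors: 1, 2, 4, 37, 74, 148.
Check each in increasing order: 20^1 ≡ 20;  20^2 ≡ 102;  20^4 ≡ 123;  20^37 ≡ 148;  20^74 ≡ 1.
Smallest exponent giving 1 is 74.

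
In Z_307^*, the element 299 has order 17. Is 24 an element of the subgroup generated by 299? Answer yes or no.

yes

⟨299⟩ has order 17; its elements mod 307 are {1, 9, 24, 64, 81, 102, 105, 114, 115, 216, 235, 269, 272, 273, 280, 299, 304}.
24 is in this set.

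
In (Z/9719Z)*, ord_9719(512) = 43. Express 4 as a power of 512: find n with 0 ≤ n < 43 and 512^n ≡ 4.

5

Baby-step giant-step with m = ceil(sqrt(43)) = 7.
Baby table (512^j mod 9719 for j=0..6):
  0:1  1:512  2:9450  3:8057  4:4328  5:4  6:2048
Giant step factor: 512^(-7) ≡ 1111 (mod 9719).
Scan 4·1111^i mod 9719 for i = 0, 1, …:
  i=0: 4
Match at i=0, j=5: n = 0·7 + 5 = 5.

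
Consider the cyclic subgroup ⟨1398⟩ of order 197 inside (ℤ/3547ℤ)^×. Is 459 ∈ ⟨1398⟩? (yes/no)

459 ∈ ⟨1398⟩ iff 459^197 ≡ 1 (mod 3547), since |⟨1398⟩| = 197.
459^197 mod 3547 = 1.
Since 1 = 1, 459 lies in the subgroup.

yes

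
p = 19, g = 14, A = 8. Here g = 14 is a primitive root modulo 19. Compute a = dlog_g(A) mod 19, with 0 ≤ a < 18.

Successive powers of 14 modulo 19:
  14^0=1  14^1=14  14^2=6  14^3=8
So 14^3 ≡ 8 (mod 19), giving a = 3.

3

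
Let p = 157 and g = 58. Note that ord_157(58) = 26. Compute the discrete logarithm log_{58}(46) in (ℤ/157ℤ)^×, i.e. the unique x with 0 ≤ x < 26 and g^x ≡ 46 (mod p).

Successive powers of 58 modulo 157:
  58^0=1  58^1=58  58^2=67  58^3=118  58^4=93  58^5=56
  58^6=108  58^7=141  58^8=14  58^9=27  58^10=153  58^11=82
  58^12=46
So 58^12 ≡ 46 (mod 157), giving x = 12.

12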